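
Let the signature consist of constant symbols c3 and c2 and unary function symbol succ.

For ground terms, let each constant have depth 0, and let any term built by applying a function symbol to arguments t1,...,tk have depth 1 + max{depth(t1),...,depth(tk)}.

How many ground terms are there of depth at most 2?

Count level by level. With function symbols succ/1, the terms of depth ≤ k are the 2 constants together with each function applied to depth-≤(k−1) tuples, so N_k = 2 + N_{k-1}.
N_0 = 2
N_1 = 2 + 2 = 4
N_2 = 2 + 4 = 6

6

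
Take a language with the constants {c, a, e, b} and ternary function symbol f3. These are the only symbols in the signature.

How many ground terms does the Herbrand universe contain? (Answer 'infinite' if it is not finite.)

The signature has at least one function symbol (f3, arity 3) and at least one constant (c).
Iterating f3 gives infinitely many distinct ground terms: c, f3(c, c, c), f3(f3(c, c, c), f3(c, c, c), f3(c, c, c)), ...
So the Herbrand universe is infinite.

infinite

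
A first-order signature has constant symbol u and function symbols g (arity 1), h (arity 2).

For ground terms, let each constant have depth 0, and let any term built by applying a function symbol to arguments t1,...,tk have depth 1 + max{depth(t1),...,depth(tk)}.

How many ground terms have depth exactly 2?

Let N_k = |{terms of depth ≤ k}|. Then N_0 = 1 and N_k = 1 + N_{k-1} + N_{k-1}^2 for k ≥ 1 (one summand per function symbol, arity giving the exponent).
N_0 = 1
N_1 = 1 + 1 + 1^2 = 3
N_2 = 1 + 3 + 3^2 = 13
Terms of depth exactly 2: N_2 − N_1 = 13 − 3 = 10.

10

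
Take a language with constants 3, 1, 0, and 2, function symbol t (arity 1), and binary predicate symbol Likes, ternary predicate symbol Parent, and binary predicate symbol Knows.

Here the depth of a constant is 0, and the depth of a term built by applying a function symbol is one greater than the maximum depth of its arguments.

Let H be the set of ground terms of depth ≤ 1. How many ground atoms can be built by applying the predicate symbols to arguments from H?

640

First count ground terms of depth ≤ 1.
Write N_k for the number of ground terms of depth ≤ k. A term of depth ≤ k is either a constant or a function symbol applied to arguments of depth ≤ k−1, so N_k = 4 + N_{k-1}.
N_0 = 4
N_1 = 4 + 4 = 8
Explicitly: 3, 1, 0, 2, t(3), t(1), t(0), t(2).
So |H| = 8.
Each predicate of arity r yields |H|^r ground atoms (one per choice of an r-tuple from H):
  Likes: 8^2 = 64;  Parent: 8^3 = 512;  Knows: 8^2 = 64
Total ground atoms: 64 + 512 + 64 = 640.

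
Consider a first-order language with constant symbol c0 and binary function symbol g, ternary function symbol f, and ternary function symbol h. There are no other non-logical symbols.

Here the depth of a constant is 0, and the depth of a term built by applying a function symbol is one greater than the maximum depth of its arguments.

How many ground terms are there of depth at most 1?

4

Let N_k = |{terms of depth ≤ k}|. Then N_0 = 1 and N_k = 1 + N_{k-1}^2 + N_{k-1}^3 + N_{k-1}^3 for k ≥ 1 (one summand per function symbol, arity giving the exponent).
N_0 = 1
N_1 = 1 + 1^2 + 1^3 + 1^3 = 4
Explicitly: c0, g(c0, c0), f(c0, c0, c0), h(c0, c0, c0).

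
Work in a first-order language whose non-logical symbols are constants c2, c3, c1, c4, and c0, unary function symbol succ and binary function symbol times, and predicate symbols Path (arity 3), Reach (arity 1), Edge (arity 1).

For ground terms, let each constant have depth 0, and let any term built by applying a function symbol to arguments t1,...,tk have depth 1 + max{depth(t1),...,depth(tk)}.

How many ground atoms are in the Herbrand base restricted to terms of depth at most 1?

42945

First count ground terms of depth ≤ 1.
Let N_k count ground terms of depth at most k. Each non-constant term of depth ≤ k is some function symbol applied to depth-≤(k−1) arguments, giving N_k = 5 + N_{k-1} + N_{k-1}^2.
N_0 = 5
N_1 = 5 + 5 + 5^2 = 35
So |H| = 35.
Each predicate of arity r yields |H|^r ground atoms (one per choice of an r-tuple from H):
  Path: 35^3 = 42875;  Reach: 35;  Edge: 35
Total ground atoms: 42875 + 35 + 35 = 42945.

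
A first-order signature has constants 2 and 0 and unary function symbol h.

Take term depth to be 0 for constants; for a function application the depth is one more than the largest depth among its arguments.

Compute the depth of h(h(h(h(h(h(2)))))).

depth(h(2)) = 1 + depth(2) = 1 + 0 = 1
depth(h(h(2))) = 1 + depth(h(2)) = 1 + 1 = 2
depth(h(h(h(2)))) = 1 + depth(h(h(2))) = 1 + 2 = 3
depth(h(h(h(h(2))))) = 1 + depth(h(h(h(2)))) = 1 + 3 = 4
depth(h(h(h(h(h(2)))))) = 1 + depth(h(h(h(h(2))))) = 1 + 4 = 5
depth(h(h(h(h(h(h(2))))))) = 1 + depth(h(h(h(h(h(2)))))) = 1 + 5 = 6

6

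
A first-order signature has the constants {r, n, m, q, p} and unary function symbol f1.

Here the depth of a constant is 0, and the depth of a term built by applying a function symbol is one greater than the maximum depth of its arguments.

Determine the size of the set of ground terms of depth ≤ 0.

5

Let N_k count ground terms of depth at most k. Each non-constant term of depth ≤ k is some function symbol applied to depth-≤(k−1) arguments, giving N_k = 5 + N_{k-1}.
N_0 = 5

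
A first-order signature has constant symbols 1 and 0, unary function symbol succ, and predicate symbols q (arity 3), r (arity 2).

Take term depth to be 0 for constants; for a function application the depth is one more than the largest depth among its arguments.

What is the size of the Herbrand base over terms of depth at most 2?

First count ground terms of depth ≤ 2.
Let N_k = |{terms of depth ≤ k}|. Then N_0 = 2 and N_k = 2 + N_{k-1} for k ≥ 1 (one summand per function symbol, arity giving the exponent).
N_0 = 2
N_1 = 2 + 2 = 4
N_2 = 2 + 4 = 6
Explicitly: 1, 0, succ(1), succ(0), succ(succ(1)), succ(succ(0)).
So |H| = 6.
Each predicate of arity r yields |H|^r ground atoms (one per choice of an r-tuple from H):
  q: 6^3 = 216;  r: 6^2 = 36
Total ground atoms: 216 + 36 = 252.

252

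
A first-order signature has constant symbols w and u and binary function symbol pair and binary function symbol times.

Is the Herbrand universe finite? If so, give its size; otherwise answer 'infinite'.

infinite

The signature has at least one function symbol (pair, arity 2) and at least one constant (w).
Iterating pair gives infinitely many distinct ground terms: w, pair(w, w), pair(pair(w, w), pair(w, w)), ...
So the Herbrand universe is infinite.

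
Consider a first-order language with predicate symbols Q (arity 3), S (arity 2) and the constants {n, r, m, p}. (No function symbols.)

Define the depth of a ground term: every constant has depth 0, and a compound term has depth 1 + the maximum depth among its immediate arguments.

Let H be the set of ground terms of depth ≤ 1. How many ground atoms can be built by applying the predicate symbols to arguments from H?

First count ground terms of depth ≤ 1.
With no function symbols every ground term is a constant, so there are exactly 4 ground terms at every depth bound.
N_0 = 4
N_1 = 4
Explicitly: n, r, m, p.
So |H| = 4.
A ground atom is a predicate applied to a tuple of terms from H, so the count is the sum over predicates of |H|^arity:
  Q: 4^3 = 64;  S: 4^2 = 16
Total ground atoms: 64 + 16 = 80.

80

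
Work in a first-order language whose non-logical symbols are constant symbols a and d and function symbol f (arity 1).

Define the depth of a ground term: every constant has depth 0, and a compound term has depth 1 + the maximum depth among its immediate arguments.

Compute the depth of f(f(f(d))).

3

depth(f(d)) = 1 + depth(d) = 1 + 0 = 1
depth(f(f(d))) = 1 + depth(f(d)) = 1 + 1 = 2
depth(f(f(f(d)))) = 1 + depth(f(f(d))) = 1 + 2 = 3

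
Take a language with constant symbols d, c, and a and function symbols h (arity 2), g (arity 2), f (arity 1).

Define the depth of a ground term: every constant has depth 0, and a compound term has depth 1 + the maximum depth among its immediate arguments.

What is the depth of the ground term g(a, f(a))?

2

depth(f(a)) = 1 + depth(a) = 1 + 0 = 1
depth(g(a, f(a))) = 1 + max(0, 1) = 2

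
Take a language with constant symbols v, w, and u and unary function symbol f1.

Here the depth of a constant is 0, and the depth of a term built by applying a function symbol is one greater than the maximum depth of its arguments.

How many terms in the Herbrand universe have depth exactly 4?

Let N_k count ground terms of depth at most k. Each non-constant term of depth ≤ k is some function symbol applied to depth-≤(k−1) arguments, giving N_k = 3 + N_{k-1}.
N_0 = 3
N_1 = 3 + 3 = 6
N_2 = 3 + 6 = 9
N_3 = 3 + 9 = 12
N_4 = 3 + 12 = 15
Terms of depth exactly 4: N_4 − N_3 = 15 − 12 = 3.

3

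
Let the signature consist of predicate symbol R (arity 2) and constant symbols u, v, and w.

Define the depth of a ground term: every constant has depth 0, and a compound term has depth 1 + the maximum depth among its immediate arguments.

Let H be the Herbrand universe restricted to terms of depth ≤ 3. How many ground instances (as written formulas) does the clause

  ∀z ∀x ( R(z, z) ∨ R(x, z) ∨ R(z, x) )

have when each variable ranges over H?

Ground terms of depth ≤ 3:
  With no function symbols every ground term is a constant, so there are exactly 3 ground terms at every depth bound.
  N_0 = 3
  N_1 = 3
  N_2 = 3
  N_3 = 3
  Explicitly: u, v, w.
So there are 3 ground terms available for substitution.
The body mentions every one of the 2 quantified variables; since ground terms form a free algebra, no two substitutions collapse to the same formula.
Number of ground instances = 3^2 = 9.

9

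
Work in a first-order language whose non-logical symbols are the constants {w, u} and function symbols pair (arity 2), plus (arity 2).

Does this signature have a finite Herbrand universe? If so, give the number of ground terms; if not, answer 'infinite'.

infinite

The signature has at least one function symbol (pair, arity 2) and at least one constant (w).
Iterating pair gives infinitely many distinct ground terms: w, pair(w, w), pair(pair(w, w), pair(w, w)), ...
So the Herbrand universe is infinite.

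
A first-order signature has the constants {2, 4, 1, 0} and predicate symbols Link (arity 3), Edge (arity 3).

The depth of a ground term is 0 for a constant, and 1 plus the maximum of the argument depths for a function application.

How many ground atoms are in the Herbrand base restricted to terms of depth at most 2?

First count ground terms of depth ≤ 2.
With no function symbols every ground term is a constant, so there are exactly 4 ground terms at every depth bound.
N_0 = 4
N_1 = 4
N_2 = 4
So |H| = 4.
Ground atoms are formed by filling each argument slot of a predicate with a term from H, so an r-ary predicate gives |H|^r atoms:
  Link: 4^3 = 64;  Edge: 4^3 = 64
Total ground atoms: 64 + 64 = 128.

128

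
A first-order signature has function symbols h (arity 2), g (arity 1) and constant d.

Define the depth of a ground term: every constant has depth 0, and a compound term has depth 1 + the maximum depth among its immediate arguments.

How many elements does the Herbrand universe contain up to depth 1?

3

Let N_k count ground terms of depth at most k. Each non-constant term of depth ≤ k is some function symbol applied to depth-≤(k−1) arguments, giving N_k = 1 + N_{k-1}^2 + N_{k-1}.
N_0 = 1
N_1 = 1 + 1^2 + 1 = 3
Explicitly: d, h(d, d), g(d).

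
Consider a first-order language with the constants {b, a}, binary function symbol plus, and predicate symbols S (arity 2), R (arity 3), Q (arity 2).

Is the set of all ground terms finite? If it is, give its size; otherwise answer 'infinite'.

The signature has at least one function symbol (plus, arity 2) and at least one constant (b).
Iterating plus gives infinitely many distinct ground terms: b, plus(b, b), plus(plus(b, b), plus(b, b)), ...
So the Herbrand universe is infinite.

infinite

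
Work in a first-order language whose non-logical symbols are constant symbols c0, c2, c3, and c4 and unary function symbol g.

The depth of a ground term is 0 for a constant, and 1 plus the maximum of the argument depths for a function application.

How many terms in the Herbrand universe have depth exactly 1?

Let N_k = |{terms of depth ≤ k}|. Then N_0 = 4 and N_k = 4 + N_{k-1} for k ≥ 1 (one summand per function symbol, arity giving the exponent).
N_0 = 4
N_1 = 4 + 4 = 8
Terms of depth exactly 1: N_1 − N_0 = 8 − 4 = 4.

4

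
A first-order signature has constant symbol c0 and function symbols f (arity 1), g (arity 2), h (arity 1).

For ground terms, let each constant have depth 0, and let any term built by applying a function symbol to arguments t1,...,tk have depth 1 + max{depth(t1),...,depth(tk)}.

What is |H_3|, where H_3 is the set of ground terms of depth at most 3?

Count level by level. With function symbols f/1, g/2, h/1, the terms of depth ≤ k are the 1 constant together with each function applied to depth-≤(k−1) tuples, so N_k = 1 + N_{k-1} + N_{k-1}^2 + N_{k-1}.
N_0 = 1
N_1 = 1 + 1 + 1^2 + 1 = 4
N_2 = 1 + 4 + 4^2 + 4 = 25
N_3 = 1 + 25 + 25^2 + 25 = 676

676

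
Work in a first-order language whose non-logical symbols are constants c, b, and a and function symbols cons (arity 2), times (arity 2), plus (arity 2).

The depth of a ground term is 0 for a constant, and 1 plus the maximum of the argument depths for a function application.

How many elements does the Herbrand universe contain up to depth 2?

Write N_k for the number of ground terms of depth ≤ k. A term of depth ≤ k is either a constant or a function symbol applied to arguments of depth ≤ k−1, so N_k = 3 + N_{k-1}^2 + N_{k-1}^2 + N_{k-1}^2.
N_0 = 3
N_1 = 3 + 3^2 + 3^2 + 3^2 = 30
N_2 = 3 + 30^2 + 30^2 + 30^2 = 2703

2703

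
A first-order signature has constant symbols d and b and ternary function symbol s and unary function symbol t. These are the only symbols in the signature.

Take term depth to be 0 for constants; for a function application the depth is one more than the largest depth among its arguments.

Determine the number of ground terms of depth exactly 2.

Let N_k = |{terms of depth ≤ k}|. Then N_0 = 2 and N_k = 2 + N_{k-1}^3 + N_{k-1} for k ≥ 1 (one summand per function symbol, arity giving the exponent).
N_0 = 2
N_1 = 2 + 2^3 + 2 = 12
N_2 = 2 + 12^3 + 12 = 1742
Terms of depth exactly 2: N_2 − N_1 = 1742 − 12 = 1730.

1730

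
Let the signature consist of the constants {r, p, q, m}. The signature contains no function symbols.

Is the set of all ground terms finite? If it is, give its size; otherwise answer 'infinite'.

4

There are no function symbols, so every ground term is one of the 4 constants.
The Herbrand universe is {r, p, q, m}, which is finite with 4 elements.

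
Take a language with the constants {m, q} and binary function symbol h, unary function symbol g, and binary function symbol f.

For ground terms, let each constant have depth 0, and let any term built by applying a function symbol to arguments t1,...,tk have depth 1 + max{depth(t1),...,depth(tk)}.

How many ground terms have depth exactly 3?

182410

Let N_k = |{terms of depth ≤ k}|. Then N_0 = 2 and N_k = 2 + N_{k-1}^2 + N_{k-1} + N_{k-1}^2 for k ≥ 1 (one summand per function symbol, arity giving the exponent).
N_0 = 2
N_1 = 2 + 2^2 + 2 + 2^2 = 12
N_2 = 2 + 12^2 + 12 + 12^2 = 302
N_3 = 2 + 302^2 + 302 + 302^2 = 182712
Terms of depth exactly 3: N_3 − N_2 = 182712 − 302 = 182410.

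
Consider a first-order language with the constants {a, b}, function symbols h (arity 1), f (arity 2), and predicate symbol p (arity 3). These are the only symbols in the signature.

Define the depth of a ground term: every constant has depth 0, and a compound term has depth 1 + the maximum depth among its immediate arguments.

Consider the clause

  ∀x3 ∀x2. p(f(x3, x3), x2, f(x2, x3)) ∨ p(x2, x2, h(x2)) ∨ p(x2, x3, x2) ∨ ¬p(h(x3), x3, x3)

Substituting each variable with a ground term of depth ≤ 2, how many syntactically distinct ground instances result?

Ground terms of depth ≤ 2:
  Write N_k for the number of ground terms of depth ≤ k. A term of depth ≤ k is either a constant or a function symbol applied to arguments of depth ≤ k−1, so N_k = 2 + N_{k-1} + N_{k-1}^2.
  N_0 = 2
  N_1 = 2 + 2 + 2^2 = 8
  N_2 = 2 + 8 + 8^2 = 74
So there are 74 ground terms available for substitution.
The body mentions every one of the 2 quantified variables; since ground terms form a free algebra, no two substitutions collapse to the same formula.
Number of ground instances = 74^2 = 5476.

5476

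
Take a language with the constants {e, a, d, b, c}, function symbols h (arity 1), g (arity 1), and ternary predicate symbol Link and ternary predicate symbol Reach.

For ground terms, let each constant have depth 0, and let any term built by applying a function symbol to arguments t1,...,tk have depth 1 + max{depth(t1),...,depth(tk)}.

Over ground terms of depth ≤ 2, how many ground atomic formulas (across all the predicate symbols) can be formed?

First count ground terms of depth ≤ 2.
Count level by level. With function symbols h/1, g/1, the terms of depth ≤ k are the 5 constants together with each function applied to depth-≤(k−1) tuples, so N_k = 5 + N_{k-1} + N_{k-1}.
N_0 = 5
N_1 = 5 + 5 + 5 = 15
N_2 = 5 + 15 + 15 = 35
So |H| = 35.
Each predicate of arity r yields |H|^r ground atoms (one per choice of an r-tuple from H):
  Link: 35^3 = 42875;  Reach: 35^3 = 42875
Total ground atoms: 42875 + 42875 = 85750.

85750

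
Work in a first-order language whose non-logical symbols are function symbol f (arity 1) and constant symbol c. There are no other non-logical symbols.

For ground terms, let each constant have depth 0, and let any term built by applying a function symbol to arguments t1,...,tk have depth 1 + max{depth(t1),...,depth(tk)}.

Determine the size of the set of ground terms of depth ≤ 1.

2

Write N_k for the number of ground terms of depth ≤ k. A term of depth ≤ k is either a constant or a function symbol applied to arguments of depth ≤ k−1, so N_k = 1 + N_{k-1}.
N_0 = 1
N_1 = 1 + 1 = 2
Explicitly: c, f(c).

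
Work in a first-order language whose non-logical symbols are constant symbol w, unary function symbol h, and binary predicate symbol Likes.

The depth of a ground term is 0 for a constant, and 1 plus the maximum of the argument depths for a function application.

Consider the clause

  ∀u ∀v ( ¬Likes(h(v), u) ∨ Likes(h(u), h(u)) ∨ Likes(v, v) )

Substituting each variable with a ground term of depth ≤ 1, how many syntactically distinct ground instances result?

4

Ground terms of depth ≤ 1:
  Write N_k for the number of ground terms of depth ≤ k. A term of depth ≤ k is either a constant or a function symbol applied to arguments of depth ≤ k−1, so N_k = 1 + N_{k-1}.
  N_0 = 1
  N_1 = 1 + 1 = 2
So there are 2 ground terms available for substitution.
The body mentions every one of the 2 quantified variables; since ground terms form a free algebra, no two substitutions collapse to the same formula.
Number of ground instances = 2^2 = 4.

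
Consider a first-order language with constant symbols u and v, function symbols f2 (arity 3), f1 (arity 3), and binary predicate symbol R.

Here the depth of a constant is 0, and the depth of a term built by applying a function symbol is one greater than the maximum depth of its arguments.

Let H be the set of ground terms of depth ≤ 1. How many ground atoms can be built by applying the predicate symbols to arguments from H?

First count ground terms of depth ≤ 1.
Write N_k for the number of ground terms of depth ≤ k. A term of depth ≤ k is either a constant or a function symbol applied to arguments of depth ≤ k−1, so N_k = 2 + N_{k-1}^3 + N_{k-1}^3.
N_0 = 2
N_1 = 2 + 2^3 + 2^3 = 18
So |H| = 18.
A ground atom is a predicate applied to a tuple of terms from H, so the count is the sum over predicates of |H|^arity:
  R: 18^2 = 324
Total ground atoms: 324.

324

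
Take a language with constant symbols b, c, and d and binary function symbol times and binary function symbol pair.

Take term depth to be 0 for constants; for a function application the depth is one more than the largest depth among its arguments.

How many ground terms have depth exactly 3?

Let N_k count ground terms of depth at most k. Each non-constant term of depth ≤ k is some function symbol applied to depth-≤(k−1) arguments, giving N_k = 3 + N_{k-1}^2 + N_{k-1}^2.
N_0 = 3
N_1 = 3 + 3^2 + 3^2 = 21
N_2 = 3 + 21^2 + 21^2 = 885
N_3 = 3 + 885^2 + 885^2 = 1566453
Terms of depth exactly 3: N_3 − N_2 = 1566453 − 885 = 1565568.

1565568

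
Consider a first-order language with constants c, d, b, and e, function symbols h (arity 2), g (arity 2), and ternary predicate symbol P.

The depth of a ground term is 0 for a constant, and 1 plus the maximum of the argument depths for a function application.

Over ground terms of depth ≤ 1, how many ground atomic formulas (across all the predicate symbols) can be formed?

46656

First count ground terms of depth ≤ 1.
Let N_k = |{terms of depth ≤ k}|. Then N_0 = 4 and N_k = 4 + N_{k-1}^2 + N_{k-1}^2 for k ≥ 1 (one summand per function symbol, arity giving the exponent).
N_0 = 4
N_1 = 4 + 4^2 + 4^2 = 36
So |H| = 36.
Each predicate of arity r yields |H|^r ground atoms (one per choice of an r-tuple from H):
  P: 36^3 = 46656
Total ground atoms: 46656.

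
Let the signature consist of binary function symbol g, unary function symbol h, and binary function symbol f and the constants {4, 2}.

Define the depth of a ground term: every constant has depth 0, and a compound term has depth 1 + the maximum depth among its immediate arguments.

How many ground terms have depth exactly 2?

Count level by level. With function symbols g/2, h/1, f/2, the terms of depth ≤ k are the 2 constants together with each function applied to depth-≤(k−1) tuples, so N_k = 2 + N_{k-1}^2 + N_{k-1} + N_{k-1}^2.
N_0 = 2
N_1 = 2 + 2^2 + 2 + 2^2 = 12
N_2 = 2 + 12^2 + 12 + 12^2 = 302
Terms of depth exactly 2: N_2 − N_1 = 302 − 12 = 290.

290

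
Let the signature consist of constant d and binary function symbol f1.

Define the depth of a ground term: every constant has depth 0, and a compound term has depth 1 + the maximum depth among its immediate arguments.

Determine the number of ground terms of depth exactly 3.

21

Let N_k = |{terms of depth ≤ k}|. Then N_0 = 1 and N_k = 1 + N_{k-1}^2 for k ≥ 1 (one summand per function symbol, arity giving the exponent).
N_0 = 1
N_1 = 1 + 1^2 = 2
N_2 = 1 + 2^2 = 5
N_3 = 1 + 5^2 = 26
Terms of depth exactly 3: N_3 − N_2 = 26 − 5 = 21.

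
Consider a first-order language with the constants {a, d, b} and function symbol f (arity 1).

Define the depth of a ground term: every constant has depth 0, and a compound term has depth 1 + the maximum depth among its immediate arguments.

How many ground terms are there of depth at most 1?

6

If N_k denotes the number of depth-≤k ground terms, the 3 constants give N_0 = 3, and each function symbol of arity r contributes N_{k-1}^r new terms at level k: N_k = 3 + N_{k-1}.
N_0 = 3
N_1 = 3 + 3 = 6
Explicitly: a, d, b, f(a), f(d), f(b).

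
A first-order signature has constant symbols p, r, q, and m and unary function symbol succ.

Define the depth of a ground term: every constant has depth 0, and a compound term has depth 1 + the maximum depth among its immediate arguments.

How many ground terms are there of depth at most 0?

4

Let N_k count ground terms of depth at most k. Each non-constant term of depth ≤ k is some function symbol applied to depth-≤(k−1) arguments, giving N_k = 4 + N_{k-1}.
N_0 = 4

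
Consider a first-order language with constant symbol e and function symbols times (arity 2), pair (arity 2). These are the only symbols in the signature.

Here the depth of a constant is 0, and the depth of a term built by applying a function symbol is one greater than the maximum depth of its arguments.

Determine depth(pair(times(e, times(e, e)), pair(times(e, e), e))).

3

depth(times(e, e)) = 1 + max(0, 0) = 1
depth(times(e, times(e, e))) = 1 + max(0, 1) = 2
depth(pair(times(e, e), e)) = 1 + max(1, 0) = 2
depth(pair(times(e, times(e, e)), pair(times(e, e), e))) = 1 + max(2, 2) = 3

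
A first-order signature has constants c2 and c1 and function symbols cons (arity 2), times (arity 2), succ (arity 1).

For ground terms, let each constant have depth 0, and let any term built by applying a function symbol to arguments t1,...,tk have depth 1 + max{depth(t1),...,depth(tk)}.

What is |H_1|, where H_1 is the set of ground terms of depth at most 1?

12

If N_k denotes the number of depth-≤k ground terms, the 2 constants give N_0 = 2, and each function symbol of arity r contributes N_{k-1}^r new terms at level k: N_k = 2 + N_{k-1}^2 + N_{k-1}^2 + N_{k-1}.
N_0 = 2
N_1 = 2 + 2^2 + 2^2 + 2 = 12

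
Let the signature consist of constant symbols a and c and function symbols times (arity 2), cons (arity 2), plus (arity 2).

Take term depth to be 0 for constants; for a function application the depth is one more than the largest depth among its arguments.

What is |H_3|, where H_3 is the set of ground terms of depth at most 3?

1044302

Count level by level. With function symbols times/2, cons/2, plus/2, the terms of depth ≤ k are the 2 constants together with each function applied to depth-≤(k−1) tuples, so N_k = 2 + N_{k-1}^2 + N_{k-1}^2 + N_{k-1}^2.
N_0 = 2
N_1 = 2 + 2^2 + 2^2 + 2^2 = 14
N_2 = 2 + 14^2 + 14^2 + 14^2 = 590
N_3 = 2 + 590^2 + 590^2 + 590^2 = 1044302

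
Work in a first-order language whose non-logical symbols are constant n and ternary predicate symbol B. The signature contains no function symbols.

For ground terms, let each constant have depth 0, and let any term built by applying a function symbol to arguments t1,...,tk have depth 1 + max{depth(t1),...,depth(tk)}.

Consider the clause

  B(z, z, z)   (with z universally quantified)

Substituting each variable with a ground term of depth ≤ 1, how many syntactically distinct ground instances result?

1

Ground terms of depth ≤ 1:
  With no function symbols every ground term is a constant, so there is exactly 1 ground term at every depth bound.
  N_0 = 1
  N_1 = 1
So there is exactly 1 ground term available for substitution.
The variable z ranges independently over the available ground terms, and distinct assignments produce distinct instances.
Number of ground instances = 1.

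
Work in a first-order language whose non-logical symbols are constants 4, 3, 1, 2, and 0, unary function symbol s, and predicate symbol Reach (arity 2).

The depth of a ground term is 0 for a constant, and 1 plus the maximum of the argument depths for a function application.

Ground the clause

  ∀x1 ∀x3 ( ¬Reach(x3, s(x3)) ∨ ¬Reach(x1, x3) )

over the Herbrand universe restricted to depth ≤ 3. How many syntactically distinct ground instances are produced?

400

Ground terms of depth ≤ 3:
  Let N_k = |{terms of depth ≤ k}|. Then N_0 = 5 and N_k = 5 + N_{k-1} for k ≥ 1 (one summand per function symbol, arity giving the exponent).
  N_0 = 5
  N_1 = 5 + 5 = 10
  N_2 = 5 + 10 = 15
  N_3 = 5 + 15 = 20
So there are 20 ground terms available for substitution.
There are 2 variables to instantiate (x1, x3), each occurring in at least one literal, so different choices give different ground instances.
Number of ground instances = 20^2 = 400.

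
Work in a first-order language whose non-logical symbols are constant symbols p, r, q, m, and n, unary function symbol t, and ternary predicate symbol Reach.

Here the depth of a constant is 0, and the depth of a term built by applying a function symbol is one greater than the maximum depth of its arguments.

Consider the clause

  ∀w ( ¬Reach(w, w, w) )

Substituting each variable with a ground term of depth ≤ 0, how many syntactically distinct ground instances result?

5

Ground terms of depth ≤ 0:
  Let N_k = |{terms of depth ≤ k}|. Then N_0 = 5 and N_k = 5 + N_{k-1} for k ≥ 1 (one summand per function symbol, arity giving the exponent).
  N_0 = 5
  Explicitly: p, r, q, m, n.
So there are 5 ground terms available for substitution.
There is 1 variable to instantiate (w),  occurring in at least one literal, so different choices give different ground instances.
Number of ground instances = 5.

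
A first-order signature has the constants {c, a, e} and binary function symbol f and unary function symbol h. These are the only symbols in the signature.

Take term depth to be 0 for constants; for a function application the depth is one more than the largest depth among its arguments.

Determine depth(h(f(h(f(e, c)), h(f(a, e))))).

4

depth(f(e, c)) = 1 + max(0, 0) = 1
depth(h(f(e, c))) = 1 + depth(f(e, c)) = 1 + 1 = 2
depth(f(a, e)) = 1 + max(0, 0) = 1
depth(h(f(a, e))) = 1 + depth(f(a, e)) = 1 + 1 = 2
depth(f(h(f(e, c)), h(f(a, e)))) = 1 + max(2, 2) = 3
depth(h(f(h(f(e, c)), h(f(a, e))))) = 1 + depth(f(h(f(e, c)), h(f(a, e)))) = 1 + 3 = 4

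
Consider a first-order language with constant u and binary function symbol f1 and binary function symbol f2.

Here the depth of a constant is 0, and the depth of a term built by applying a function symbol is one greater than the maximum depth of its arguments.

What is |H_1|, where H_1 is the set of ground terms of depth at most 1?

Let N_k = |{terms of depth ≤ k}|. Then N_0 = 1 and N_k = 1 + N_{k-1}^2 + N_{k-1}^2 for k ≥ 1 (one summand per function symbol, arity giving the exponent).
N_0 = 1
N_1 = 1 + 1^2 + 1^2 = 3
Explicitly: u, f1(u, u), f2(u, u).

3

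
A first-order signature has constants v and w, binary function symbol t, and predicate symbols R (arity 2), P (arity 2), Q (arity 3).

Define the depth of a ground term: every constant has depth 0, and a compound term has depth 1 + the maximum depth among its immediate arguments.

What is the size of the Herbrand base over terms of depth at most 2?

57760

First count ground terms of depth ≤ 2.
If N_k denotes the number of depth-≤k ground terms, the 2 constants give N_0 = 2, and each function symbol of arity r contributes N_{k-1}^r new terms at level k: N_k = 2 + N_{k-1}^2.
N_0 = 2
N_1 = 2 + 2^2 = 6
N_2 = 2 + 6^2 = 38
So |H| = 38.
Ground atoms are formed by filling each argument slot of a predicate with a term from H, so an r-ary predicate gives |H|^r atoms:
  R: 38^2 = 1444;  P: 38^2 = 1444;  Q: 38^3 = 54872
Total ground atoms: 1444 + 1444 + 54872 = 57760.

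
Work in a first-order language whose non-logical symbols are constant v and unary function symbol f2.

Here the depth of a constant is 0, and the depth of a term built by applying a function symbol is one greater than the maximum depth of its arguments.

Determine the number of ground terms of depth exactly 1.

1

Count level by level. With function symbols f2/1, the terms of depth ≤ k are the 1 constant together with each function applied to depth-≤(k−1) tuples, so N_k = 1 + N_{k-1}.
N_0 = 1
N_1 = 1 + 1 = 2
Terms of depth exactly 1: N_1 − N_0 = 2 − 1 = 1.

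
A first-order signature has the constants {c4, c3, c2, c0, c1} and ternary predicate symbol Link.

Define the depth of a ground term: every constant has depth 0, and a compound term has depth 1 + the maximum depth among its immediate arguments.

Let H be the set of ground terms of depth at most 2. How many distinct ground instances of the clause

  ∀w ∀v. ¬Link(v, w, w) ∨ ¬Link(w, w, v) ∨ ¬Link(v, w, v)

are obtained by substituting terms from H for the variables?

Ground terms of depth ≤ 2:
  With no function symbols every ground term is a constant, so there are exactly 5 ground terms at every depth bound.
  N_0 = 5
  N_1 = 5
  N_2 = 5
  Explicitly: c4, c3, c2, c0, c1.
So there are 5 ground terms available for substitution.
The body mentions every one of the 2 quantified variables; since ground terms form a free algebra, no two substitutions collapse to the same formula.
Number of ground instances = 5^2 = 25.

25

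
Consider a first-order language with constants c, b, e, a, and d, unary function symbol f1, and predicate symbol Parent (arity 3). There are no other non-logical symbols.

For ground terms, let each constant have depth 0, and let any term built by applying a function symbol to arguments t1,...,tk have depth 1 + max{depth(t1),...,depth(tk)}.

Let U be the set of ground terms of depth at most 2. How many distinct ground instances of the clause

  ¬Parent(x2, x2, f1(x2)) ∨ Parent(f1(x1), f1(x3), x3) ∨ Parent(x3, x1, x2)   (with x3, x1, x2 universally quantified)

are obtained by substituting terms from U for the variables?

3375

Ground terms of depth ≤ 2:
  If N_k denotes the number of depth-≤k ground terms, the 5 constants give N_0 = 5, and each function symbol of arity r contributes N_{k-1}^r new terms at level k: N_k = 5 + N_{k-1}.
  N_0 = 5
  N_1 = 5 + 5 = 10
  N_2 = 5 + 10 = 15
So there are 15 ground terms available for substitution.
The body mentions every one of the 3 quantified variables; since ground terms form a free algebra, no two substitutions collapse to the same formula.
Number of ground instances = 15^3 = 3375.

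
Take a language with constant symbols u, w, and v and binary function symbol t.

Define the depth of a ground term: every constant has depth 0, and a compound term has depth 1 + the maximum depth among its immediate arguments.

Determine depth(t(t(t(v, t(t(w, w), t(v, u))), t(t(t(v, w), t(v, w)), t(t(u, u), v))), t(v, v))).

5

depth(t(w, w)) = 1 + max(0, 0) = 1
depth(t(v, u)) = 1 + max(0, 0) = 1
depth(t(t(w, w), t(v, u))) = 1 + max(1, 1) = 2
depth(t(v, t(t(w, w), t(v, u)))) = 1 + max(0, 2) = 3
depth(t(v, w)) = 1 + max(0, 0) = 1
depth(t(t(v, w), t(v, w))) = 1 + max(1, 1) = 2
depth(t(u, u)) = 1 + max(0, 0) = 1
depth(t(t(u, u), v)) = 1 + max(1, 0) = 2
depth(t(t(t(v, w), t(v, w)), t(t(u, u), v))) = 1 + max(2, 2) = 3
depth(t(t(v, t(t(w, w), t(v, u))), t(t(t(v, w), t(v, w)), t(t(u, u), v)))) = 1 + max(3, 3) = 4
depth(t(v, v)) = 1 + max(0, 0) = 1
depth(t(t(t(v, t(t(w, w), t(v, u))), t(t(t(v, w), t(v, w)), t(t(u, u), v))), t(v, v))) = 1 + max(4, 1) = 5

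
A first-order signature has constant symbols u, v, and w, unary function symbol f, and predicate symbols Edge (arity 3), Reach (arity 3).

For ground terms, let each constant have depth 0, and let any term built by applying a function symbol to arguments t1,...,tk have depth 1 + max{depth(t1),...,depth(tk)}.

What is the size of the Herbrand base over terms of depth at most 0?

54

First count ground terms of depth ≤ 0.
Let N_k count ground terms of depth at most k. Each non-constant term of depth ≤ k is some function symbol applied to depth-≤(k−1) arguments, giving N_k = 3 + N_{k-1}.
N_0 = 3
Explicitly: u, v, w.
So |H| = 3.
Each predicate of arity r yields |H|^r ground atoms (one per choice of an r-tuple from H):
  Edge: 3^3 = 27;  Reach: 3^3 = 27
Total ground atoms: 27 + 27 = 54.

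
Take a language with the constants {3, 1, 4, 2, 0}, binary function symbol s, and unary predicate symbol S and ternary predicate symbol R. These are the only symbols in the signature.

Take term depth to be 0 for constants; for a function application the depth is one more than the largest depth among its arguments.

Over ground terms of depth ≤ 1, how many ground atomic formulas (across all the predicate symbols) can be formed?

27030

First count ground terms of depth ≤ 1.
Write N_k for the number of ground terms of depth ≤ k. A term of depth ≤ k is either a constant or a function symbol applied to arguments of depth ≤ k−1, so N_k = 5 + N_{k-1}^2.
N_0 = 5
N_1 = 5 + 5^2 = 30
So |H| = 30.
A ground atom is a predicate applied to a tuple of terms from H, so the count is the sum over predicates of |H|^arity:
  S: 30;  R: 30^3 = 27000
Total ground atoms: 30 + 27000 = 27030.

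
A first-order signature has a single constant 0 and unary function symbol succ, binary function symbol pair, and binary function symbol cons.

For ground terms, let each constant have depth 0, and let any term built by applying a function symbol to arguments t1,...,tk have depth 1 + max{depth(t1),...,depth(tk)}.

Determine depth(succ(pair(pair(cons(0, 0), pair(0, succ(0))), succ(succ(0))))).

depth(cons(0, 0)) = 1 + max(0, 0) = 1
depth(succ(0)) = 1 + depth(0) = 1 + 0 = 1
depth(pair(0, succ(0))) = 1 + max(0, 1) = 2
depth(pair(cons(0, 0), pair(0, succ(0)))) = 1 + max(1, 2) = 3
depth(succ(succ(0))) = 1 + depth(succ(0)) = 1 + 1 = 2
depth(pair(pair(cons(0, 0), pair(0, succ(0))), succ(succ(0)))) = 1 + max(3, 2) = 4
depth(succ(pair(pair(cons(0, 0), pair(0, succ(0))), succ(succ(0))))) = 1 + depth(pair(pair(cons(0, 0), pair(0, succ(0))), succ(succ(0)))) = 1 + 4 = 5

5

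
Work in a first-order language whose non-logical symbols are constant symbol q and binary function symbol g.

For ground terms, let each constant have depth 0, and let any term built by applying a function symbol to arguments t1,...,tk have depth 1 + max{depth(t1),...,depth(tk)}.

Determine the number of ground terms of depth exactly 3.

Count level by level. With function symbols g/2, the terms of depth ≤ k are the 1 constant together with each function applied to depth-≤(k−1) tuples, so N_k = 1 + N_{k-1}^2.
N_0 = 1
N_1 = 1 + 1^2 = 2
N_2 = 1 + 2^2 = 5
N_3 = 1 + 5^2 = 26
Terms of depth exactly 3: N_3 − N_2 = 26 − 5 = 21.

21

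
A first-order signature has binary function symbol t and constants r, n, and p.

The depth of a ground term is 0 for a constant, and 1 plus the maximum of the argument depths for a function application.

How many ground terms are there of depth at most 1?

12

Let N_k count ground terms of depth at most k. Each non-constant term of depth ≤ k is some function symbol applied to depth-≤(k−1) arguments, giving N_k = 3 + N_{k-1}^2.
N_0 = 3
N_1 = 3 + 3^2 = 12
Explicitly: r, n, p, t(r, r), t(r, n), t(r, p), t(n, r), t(n, n), t(n, p), t(p, r), t(p, n), t(p, p).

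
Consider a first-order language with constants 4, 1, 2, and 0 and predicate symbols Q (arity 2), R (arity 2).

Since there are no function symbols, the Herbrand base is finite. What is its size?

With no function symbols, the Herbrand universe is just the 4 constants.
Ground atoms per predicate: Q: 4^2 = 16, R: 4^2 = 16.
Herbrand base size = 16 + 16 = 32.

32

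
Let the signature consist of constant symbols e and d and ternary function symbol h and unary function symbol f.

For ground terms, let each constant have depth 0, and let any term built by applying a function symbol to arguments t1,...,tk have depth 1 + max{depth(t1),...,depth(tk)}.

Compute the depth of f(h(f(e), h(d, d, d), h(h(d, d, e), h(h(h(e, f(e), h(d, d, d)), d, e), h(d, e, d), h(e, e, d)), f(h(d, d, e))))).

depth(f(e)) = 1 + depth(e) = 1 + 0 = 1
depth(h(d, d, d)) = 1 + max(0, 0, 0) = 1
depth(h(d, d, e)) = 1 + max(0, 0, 0) = 1
depth(h(e, f(e), h(d, d, d))) = 1 + max(0, 1, 1) = 2
depth(h(h(e, f(e), h(d, d, d)), d, e)) = 1 + max(2, 0, 0) = 3
depth(h(d, e, d)) = 1 + max(0, 0, 0) = 1
depth(h(e, e, d)) = 1 + max(0, 0, 0) = 1
depth(h(h(h(e, f(e), h(d, d, d)), d, e), h(d, e, d), h(e, e, d))) = 1 + max(3, 1, 1) = 4
depth(f(h(d, d, e))) = 1 + depth(h(d, d, e)) = 1 + 1 = 2
depth(h(h(d, d, e), h(h(h(e, f(e), h(d, d, d)), d, e), h(d, e, d), h(e, e, d)), f(h(d, d, e)))) = 1 + max(1, 4, 2) = 5
depth(h(f(e), h(d, d, d), h(h(d, d, e), h(h(h(e, f(e), h(d, d, d)), d, e), h(d, e, d), h(e, e, d)), f(h(d, d, e))))) = 1 + max(1, 1, 5) = 6
depth(f(h(f(e), h(d, d, d), h(h(d, d, e), h(h(h(e, f(e), h(d, d, d)), d, e), h(d, e, d), h(e, e, d)), f(h(d, d, e)))))) = 1 + depth(h(f(e), h(d, d, d), h(h(d, d, e), h(h(h(e, f(e), h(d, d, d)), d, e), h(d, e, d), h(e, e, d)), f(h(d, d, e))))) = 1 + 6 = 7

7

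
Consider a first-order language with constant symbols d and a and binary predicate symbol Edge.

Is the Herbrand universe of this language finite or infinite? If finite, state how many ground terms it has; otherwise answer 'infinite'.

2

There are no function symbols, so every ground term is one of the 2 constants.
The Herbrand universe is {d, a}, which is finite with 2 elements.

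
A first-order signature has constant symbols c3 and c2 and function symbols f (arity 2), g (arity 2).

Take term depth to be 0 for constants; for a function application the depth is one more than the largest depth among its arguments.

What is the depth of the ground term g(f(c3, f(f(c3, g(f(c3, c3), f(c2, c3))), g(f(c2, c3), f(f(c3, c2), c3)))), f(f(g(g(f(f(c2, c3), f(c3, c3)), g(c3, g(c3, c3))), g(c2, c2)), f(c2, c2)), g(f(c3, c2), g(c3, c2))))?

depth(f(c3, c3)) = 1 + max(0, 0) = 1
depth(f(c2, c3)) = 1 + max(0, 0) = 1
depth(g(f(c3, c3), f(c2, c3))) = 1 + max(1, 1) = 2
depth(f(c3, g(f(c3, c3), f(c2, c3)))) = 1 + max(0, 2) = 3
depth(f(c3, c2)) = 1 + max(0, 0) = 1
depth(f(f(c3, c2), c3)) = 1 + max(1, 0) = 2
depth(g(f(c2, c3), f(f(c3, c2), c3))) = 1 + max(1, 2) = 3
depth(f(f(c3, g(f(c3, c3), f(c2, c3))), g(f(c2, c3), f(f(c3, c2), c3)))) = 1 + max(3, 3) = 4
depth(f(c3, f(f(c3, g(f(c3, c3), f(c2, c3))), g(f(c2, c3), f(f(c3, c2), c3))))) = 1 + max(0, 4) = 5
depth(f(f(c2, c3), f(c3, c3))) = 1 + max(1, 1) = 2
depth(g(c3, c3)) = 1 + max(0, 0) = 1
depth(g(c3, g(c3, c3))) = 1 + max(0, 1) = 2
depth(g(f(f(c2, c3), f(c3, c3)), g(c3, g(c3, c3)))) = 1 + max(2, 2) = 3
depth(g(c2, c2)) = 1 + max(0, 0) = 1
depth(g(g(f(f(c2, c3), f(c3, c3)), g(c3, g(c3, c3))), g(c2, c2))) = 1 + max(3, 1) = 4
depth(f(c2, c2)) = 1 + max(0, 0) = 1
depth(f(g(g(f(f(c2, c3), f(c3, c3)), g(c3, g(c3, c3))), g(c2, c2)), f(c2, c2))) = 1 + max(4, 1) = 5
depth(g(c3, c2)) = 1 + max(0, 0) = 1
depth(g(f(c3, c2), g(c3, c2))) = 1 + max(1, 1) = 2
depth(f(f(g(g(f(f(c2, c3), f(c3, c3)), g(c3, g(c3, c3))), g(c2, c2)), f(c2, c2)), g(f(c3, c2), g(c3, c2)))) = 1 + max(5, 2) = 6
depth(g(f(c3, f(f(c3, g(f(c3, c3), f(c2, c3))), g(f(c2, c3), f(f(c3, c2), c3)))), f(f(g(g(f(f(c2, c3), f(c3, c3)), g(c3, g(c3, c3))), g(c2, c2)), f(c2, c2)), g(f(c3, c2), g(c3, c2))))) = 1 + max(5, 6) = 7

7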